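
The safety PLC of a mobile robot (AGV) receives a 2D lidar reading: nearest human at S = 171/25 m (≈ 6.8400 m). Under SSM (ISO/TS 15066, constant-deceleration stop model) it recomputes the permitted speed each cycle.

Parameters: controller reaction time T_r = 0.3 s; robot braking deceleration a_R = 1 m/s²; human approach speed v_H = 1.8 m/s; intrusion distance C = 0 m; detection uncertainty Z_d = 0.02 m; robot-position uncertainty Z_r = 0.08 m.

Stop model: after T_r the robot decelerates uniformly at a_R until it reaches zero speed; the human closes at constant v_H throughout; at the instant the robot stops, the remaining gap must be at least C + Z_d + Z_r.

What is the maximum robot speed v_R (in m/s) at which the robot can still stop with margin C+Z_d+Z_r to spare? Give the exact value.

quadratic (1/2)·v² + (21/10)·v + (-31/5) = 0
  disc = (21/10)² − 4·(1/2)·(-31/5) = 1681/100 ; √disc = 41/10
  v_R = (−(21/10) + 41/10) / (2·(1/2)) = 2 m/s
check:
stop time T_s = 2/1 = 2.0000 s
robot covers v_R·T_r = 2.0000·0.3000 = 0.6000 m before braking
robot covers 2.0000·2.0000 − ½·1.0000·2.0000² = 2.0000 m while stopping
human over T_r+T_s: 1.8000·(0.3000+2.0000) = 4.1400 m
C+Z_d+Z_r = 0.0000+0.0200+0.0800 = 0.1000 m
sum ≈ 0.6000+2.0000+4.1400+0.1000 ≈ 6.8400 m = S ✓

v_R_max = 2 m/s = 2.0000 m/s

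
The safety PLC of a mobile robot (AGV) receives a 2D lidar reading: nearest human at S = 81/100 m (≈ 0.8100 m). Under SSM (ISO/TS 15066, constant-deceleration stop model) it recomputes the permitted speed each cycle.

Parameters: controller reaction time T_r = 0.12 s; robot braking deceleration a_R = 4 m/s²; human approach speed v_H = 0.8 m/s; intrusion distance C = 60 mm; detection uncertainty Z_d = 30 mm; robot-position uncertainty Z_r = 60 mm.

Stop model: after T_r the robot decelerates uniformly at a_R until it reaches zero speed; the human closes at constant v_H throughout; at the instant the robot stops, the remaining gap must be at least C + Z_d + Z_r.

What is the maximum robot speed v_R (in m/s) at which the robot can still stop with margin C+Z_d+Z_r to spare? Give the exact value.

at the boundary: (1/8)·v² + (8/25)·v + (-141/250) = 0
  disc = (8/25)² − 4·(1/8)·(-141/250) = 961/2500 ; √disc = 31/50
  v_R = (−(8/25) + 31/50) / (2·(1/8)) = 6/5 m/s
check:
braking lasts T_s = (6/5)/4 = 0.3000 s
robot covers v_R·T_r = 1.2000·0.1200 = 0.1440 m before braking
robot covers 1.2000·0.3000 − ½·4.0000·0.3000² = 0.1800 m while stopping
person approaches 0.8000·(0.1200+0.3000) = 0.3360 m
C+Z_d+Z_r = 0.0600+0.0300+0.0600 = 0.1500 m
sum ≈ 0.1440+0.1800+0.3360+0.1500 ≈ 0.8100 m = S ✓

v_R_max = 6/5 m/s = 1.2000 m/s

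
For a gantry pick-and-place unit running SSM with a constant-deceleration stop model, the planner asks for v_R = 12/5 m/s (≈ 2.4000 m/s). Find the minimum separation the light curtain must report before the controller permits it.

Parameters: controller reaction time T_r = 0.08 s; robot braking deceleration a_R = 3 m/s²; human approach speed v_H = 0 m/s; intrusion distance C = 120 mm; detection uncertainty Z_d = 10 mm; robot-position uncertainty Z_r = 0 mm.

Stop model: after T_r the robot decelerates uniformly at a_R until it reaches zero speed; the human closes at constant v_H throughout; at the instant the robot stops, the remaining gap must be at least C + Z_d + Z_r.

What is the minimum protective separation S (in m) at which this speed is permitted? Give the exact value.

stop time T_s = (12/5)/3 = 0.8000 s
reaction-phase robot travel = 2.4000·0.0800 = 0.1920 m
robot covers 2.4000·0.8000 − ½·3.0000·0.8000² = 0.9600 m while stopping
human over T_r+T_s: 0.0000·(0.0800+0.8000) = 0.0000 m
margins: 0.1200+0.0100+0.0000 = 0.1300 m
S_min ≈ 0.1920+0.9600+0.0000+0.1300  ⇒  S_min = 641/500 m

S_min = 641/500 m = 1.2820 m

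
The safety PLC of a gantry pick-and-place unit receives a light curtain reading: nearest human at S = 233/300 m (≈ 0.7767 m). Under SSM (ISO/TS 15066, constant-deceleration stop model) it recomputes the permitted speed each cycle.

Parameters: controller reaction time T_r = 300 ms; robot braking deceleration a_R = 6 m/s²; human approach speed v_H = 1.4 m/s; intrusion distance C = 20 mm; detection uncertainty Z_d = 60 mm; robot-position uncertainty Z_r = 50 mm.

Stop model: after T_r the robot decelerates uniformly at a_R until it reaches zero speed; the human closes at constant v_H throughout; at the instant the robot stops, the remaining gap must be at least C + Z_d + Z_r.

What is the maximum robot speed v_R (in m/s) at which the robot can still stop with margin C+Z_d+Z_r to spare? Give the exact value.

v_R_max = 2/5 m/s = 0.4000 m/s

collect terms ⇒ (1/12)·v_R² + (8/15)·v_R + (-17/75) = 0
  disc = (8/15)² − 4·(1/12)·(-17/75) = 9/25 ; √disc = 3/5
  v_R = (−(8/15) + 3/5) / (2·(1/12)) = 2/5 m/s
check:
braking lasts T_s = (2/5)/6 = 0.0667 s
robot in T_r: 0.4000·0.3000 = 0.1200 m
braking distance = 0.4000²/(2·6.0000) = 0.0133 m
human over T_r+T_s: 1.4000·(0.3000+0.0667) = 0.5133 m
margins: 0.0200+0.0600+0.0500 = 0.1300 m
sum ≈ 0.1200+0.0133+0.5133+0.1300 ≈ 0.7767 m = S ✓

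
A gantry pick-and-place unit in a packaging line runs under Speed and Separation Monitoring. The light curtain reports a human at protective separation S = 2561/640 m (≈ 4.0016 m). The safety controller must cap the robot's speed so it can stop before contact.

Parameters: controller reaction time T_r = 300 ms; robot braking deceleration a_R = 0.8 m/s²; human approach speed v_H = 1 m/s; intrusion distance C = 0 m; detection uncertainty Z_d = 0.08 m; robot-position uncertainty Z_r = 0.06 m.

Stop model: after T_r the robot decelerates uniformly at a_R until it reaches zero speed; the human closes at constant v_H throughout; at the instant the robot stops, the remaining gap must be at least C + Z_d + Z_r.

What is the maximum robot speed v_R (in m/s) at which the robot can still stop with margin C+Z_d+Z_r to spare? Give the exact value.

v_R_max = 29/20 m/s = 1.4500 m/s

at the boundary: (5/8)·v² + (31/20)·v + (-11397/3200) = 0
  disc = (31/20)² − 4·(5/8)·(-11397/3200) = 72361/6400 ; √disc = 269/80
  v_R = (−(31/20) + 269/80) / (2·(5/8)) = 29/20 m/s
check:
braking lasts T_s = (29/20)/(4/5) = 1.8125 s
robot covers v_R·T_r = 1.4500·0.3000 = 0.4350 m before braking
robot under decel: 1.4500²/(2·0.8000) = 1.3141 m
person approaches 1.0000·(0.3000+1.8125) = 2.1125 m
margins: 0.0000+0.0800+0.0600 = 0.1400 m
sum ≈ 0.4350+1.3141+2.1125+0.1400 ≈ 4.0016 m = S ✓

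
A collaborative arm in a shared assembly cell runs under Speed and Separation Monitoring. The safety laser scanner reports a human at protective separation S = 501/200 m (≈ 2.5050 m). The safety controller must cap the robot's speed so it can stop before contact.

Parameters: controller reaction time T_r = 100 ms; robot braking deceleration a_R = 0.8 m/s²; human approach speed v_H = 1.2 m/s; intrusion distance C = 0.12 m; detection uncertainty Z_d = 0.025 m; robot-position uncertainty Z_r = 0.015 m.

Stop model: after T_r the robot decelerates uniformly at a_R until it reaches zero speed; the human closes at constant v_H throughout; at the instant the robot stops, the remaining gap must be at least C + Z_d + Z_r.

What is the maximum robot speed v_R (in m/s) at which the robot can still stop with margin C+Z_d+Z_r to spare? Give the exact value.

collect terms ⇒ (5/8)·v_R² + (8/5)·v_R + (-89/40) = 0
  disc = (8/5)² − 4·(5/8)·(-89/40) = 3249/400 ; √disc = 57/20
  v_R = (−(8/5) + 57/20) / (2·(5/8)) = 1 m/s
check:
braking lasts T_s = 1/(4/5) = 1.2500 s
reaction-phase robot travel = 1.0000·0.1000 = 0.1000 m
robot under decel: 1.0000²/(2·0.8000) = 0.6250 m
person approaches 1.2000·(0.1000+1.2500) = 1.6200 m
residual clearance needed = 0.1200+0.0250+0.0150 = 0.1600 m
sum ≈ 0.1000+0.6250+1.6200+0.1600 ≈ 2.5050 m = S ✓

v_R_max = 1 m/s = 1.0000 m/s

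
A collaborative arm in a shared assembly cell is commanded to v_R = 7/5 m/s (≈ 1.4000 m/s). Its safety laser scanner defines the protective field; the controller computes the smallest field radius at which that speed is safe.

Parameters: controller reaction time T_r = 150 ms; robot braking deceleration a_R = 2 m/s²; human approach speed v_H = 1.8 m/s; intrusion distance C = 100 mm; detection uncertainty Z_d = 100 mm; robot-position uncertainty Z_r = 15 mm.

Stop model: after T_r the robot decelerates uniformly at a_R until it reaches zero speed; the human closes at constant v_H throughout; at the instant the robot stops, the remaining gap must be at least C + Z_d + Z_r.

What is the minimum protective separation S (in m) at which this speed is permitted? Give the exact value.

S_min = 489/200 m = 2.4450 m

T_s = v_R/a_R = (7/5)/2 = 0.7000 s
robot in T_r: 1.4000·0.1500 = 0.2100 m
robot under decel: 1.4000²/(2·2.0000) = 0.4900 m
human closes 1.8000·0.8500 = 1.5300 m
margins: 0.1000+0.1000+0.0150 = 0.2150 m
S_min ≈ 0.2100+0.4900+1.5300+0.2150  ⇒  S_min = 489/200 m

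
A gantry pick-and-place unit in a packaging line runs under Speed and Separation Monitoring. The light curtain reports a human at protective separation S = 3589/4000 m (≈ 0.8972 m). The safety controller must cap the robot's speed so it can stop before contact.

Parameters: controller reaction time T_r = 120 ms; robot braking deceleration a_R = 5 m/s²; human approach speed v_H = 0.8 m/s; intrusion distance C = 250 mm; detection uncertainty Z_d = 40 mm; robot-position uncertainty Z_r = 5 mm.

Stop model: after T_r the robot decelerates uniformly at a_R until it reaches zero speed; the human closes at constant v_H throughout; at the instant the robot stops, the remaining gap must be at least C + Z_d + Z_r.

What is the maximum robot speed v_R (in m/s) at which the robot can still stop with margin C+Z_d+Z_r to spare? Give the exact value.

quadratic (1/10)·v² + (7/25)·v + (-81/160) = 0
  disc = (7/25)² − 4·(1/10)·(-81/160) = 2809/10000 ; √disc = 53/100
  v_R = (−(7/25) + 53/100) / (2·(1/10)) = 5/4 m/s
check:
braking lasts T_s = (5/4)/5 = 0.2500 s
robot covers v_R·T_r = 1.2500·0.1200 = 0.1500 m before braking
braking distance = 1.2500²/(2·5.0000) = 0.1562 m
person approaches 0.8000·(0.1200+0.2500) = 0.2960 m
C+Z_d+Z_r = 0.2500+0.0400+0.0050 = 0.2950 m
sum ≈ 0.1500+0.1562+0.2960+0.2950 ≈ 0.8972 m = S ✓

v_R_max = 5/4 m/s = 1.2500 m/s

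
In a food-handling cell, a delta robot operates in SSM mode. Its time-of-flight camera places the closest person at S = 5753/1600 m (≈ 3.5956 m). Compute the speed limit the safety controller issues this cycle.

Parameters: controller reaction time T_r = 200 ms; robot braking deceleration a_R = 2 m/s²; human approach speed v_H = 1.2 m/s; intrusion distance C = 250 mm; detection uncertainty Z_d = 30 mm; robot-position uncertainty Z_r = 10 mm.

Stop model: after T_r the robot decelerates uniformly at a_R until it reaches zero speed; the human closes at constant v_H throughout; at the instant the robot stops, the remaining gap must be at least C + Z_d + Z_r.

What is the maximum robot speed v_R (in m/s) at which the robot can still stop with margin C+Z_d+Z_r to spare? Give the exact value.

v_R_max = 9/4 m/s = 2.2500 m/s

quadratic (1/4)·v² + (4/5)·v + (-981/320) = 0
  disc = (4/5)² − 4·(1/4)·(-981/320) = 5929/1600 ; √disc = 77/40
  v_R = (−(4/5) + 77/40) / (2·(1/4)) = 9/4 m/s
check:
braking lasts T_s = (9/4)/2 = 1.1250 s
robot covers v_R·T_r = 2.2500·0.2000 = 0.4500 m before braking
braking distance = 2.2500²/(2·2.0000) = 1.2656 m
person approaches 1.2000·(0.2000+1.1250) = 1.5900 m
margins: 0.2500+0.0300+0.0100 = 0.2900 m
sum ≈ 0.4500+1.2656+1.5900+0.2900 ≈ 3.5956 m = S ✓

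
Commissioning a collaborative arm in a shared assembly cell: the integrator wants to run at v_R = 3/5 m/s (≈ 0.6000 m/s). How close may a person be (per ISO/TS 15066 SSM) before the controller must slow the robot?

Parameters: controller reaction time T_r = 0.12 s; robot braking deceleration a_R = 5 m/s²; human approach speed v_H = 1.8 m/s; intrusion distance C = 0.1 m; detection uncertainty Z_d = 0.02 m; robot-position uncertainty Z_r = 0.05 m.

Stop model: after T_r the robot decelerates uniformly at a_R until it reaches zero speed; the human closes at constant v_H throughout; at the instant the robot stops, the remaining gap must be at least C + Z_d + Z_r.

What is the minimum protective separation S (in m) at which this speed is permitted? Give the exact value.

S_min = 71/100 m = 0.7100 m

T_s = v_R/a_R = (3/5)/5 = 0.1200 s
robot in T_r: 0.6000·0.1200 = 0.0720 m
robot covers 0.6000·0.1200 − ½·5.0000·0.1200² = 0.0360 m while stopping
human over T_r+T_s: 1.8000·(0.1200+0.1200) = 0.4320 m
C+Z_d+Z_r = 0.1000+0.0200+0.0500 = 0.1700 m
S_min ≈ 0.0720+0.0360+0.4320+0.1700  ⇒  S_min = 71/100 m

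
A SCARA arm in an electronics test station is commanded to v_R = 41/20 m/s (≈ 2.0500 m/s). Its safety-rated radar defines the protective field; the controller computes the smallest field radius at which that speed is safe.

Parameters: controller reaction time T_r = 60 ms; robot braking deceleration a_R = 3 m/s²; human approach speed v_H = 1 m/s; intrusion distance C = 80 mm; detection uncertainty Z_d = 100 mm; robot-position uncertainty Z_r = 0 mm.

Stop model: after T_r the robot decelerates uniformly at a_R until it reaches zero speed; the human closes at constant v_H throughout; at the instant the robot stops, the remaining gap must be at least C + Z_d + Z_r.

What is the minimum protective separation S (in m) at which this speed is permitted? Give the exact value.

T_s = v_R/a_R = (41/20)/3 = 0.6833 s
reaction-phase robot travel = 2.0500·0.0600 = 0.1230 m
robot covers 2.0500·0.6833 − ½·3.0000·0.6833² = 0.7004 m while stopping
person approaches 1.0000·(0.0600+0.6833) = 0.7433 m
residual clearance needed = 0.0800+0.1000+0.0000 = 0.1800 m
S_min ≈ 0.1230+0.7004+0.7433+0.1800  ⇒  S_min = 6987/4000 m

S_min = 6987/4000 m = 1.7468 m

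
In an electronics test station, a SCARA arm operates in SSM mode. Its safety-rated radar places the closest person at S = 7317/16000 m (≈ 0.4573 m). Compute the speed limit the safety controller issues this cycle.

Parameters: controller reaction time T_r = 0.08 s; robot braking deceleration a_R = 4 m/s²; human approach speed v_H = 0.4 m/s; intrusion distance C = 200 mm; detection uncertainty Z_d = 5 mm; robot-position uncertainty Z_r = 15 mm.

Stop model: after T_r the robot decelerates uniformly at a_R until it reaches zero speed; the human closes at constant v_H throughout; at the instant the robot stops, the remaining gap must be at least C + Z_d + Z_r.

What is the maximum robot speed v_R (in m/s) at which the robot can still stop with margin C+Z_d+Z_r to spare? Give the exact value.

v_R_max = 3/4 m/s = 0.7500 m/s

collect terms ⇒ (1/8)·v_R² + (9/50)·v_R + (-657/3200) = 0
  disc = (9/50)² − 4·(1/8)·(-657/3200) = 21609/160000 ; √disc = 147/400
  v_R = (−(9/50) + 147/400) / (2·(1/8)) = 3/4 m/s
check:
T_s = v_R/a_R = (3/4)/4 = 0.1875 s
reaction-phase robot travel = 0.7500·0.0800 = 0.0600 m
braking distance = 0.7500²/(2·4.0000) = 0.0703 m
human closes 0.4000·0.2675 = 0.1070 m
C+Z_d+Z_r = 0.2000+0.0050+0.0150 = 0.2200 m
sum ≈ 0.0600+0.0703+0.1070+0.2200 ≈ 0.4573 m = S ✓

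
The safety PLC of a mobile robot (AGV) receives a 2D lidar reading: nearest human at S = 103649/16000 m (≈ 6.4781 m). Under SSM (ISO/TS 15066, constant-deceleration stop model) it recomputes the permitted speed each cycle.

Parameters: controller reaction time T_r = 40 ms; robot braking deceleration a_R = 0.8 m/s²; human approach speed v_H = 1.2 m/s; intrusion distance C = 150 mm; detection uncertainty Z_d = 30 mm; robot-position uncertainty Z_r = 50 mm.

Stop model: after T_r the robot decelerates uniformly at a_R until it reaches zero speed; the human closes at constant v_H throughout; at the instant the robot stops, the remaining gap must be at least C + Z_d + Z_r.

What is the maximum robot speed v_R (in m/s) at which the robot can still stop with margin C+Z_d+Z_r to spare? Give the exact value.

v_R_max = 43/20 m/s = 2.1500 m/s

at the boundary: (5/8)·v² + (77/50)·v + (-99201/16000) = 0
  disc = (77/50)² − 4·(5/8)·(-99201/16000) = 2859481/160000 ; √disc = 1691/400
  v_R = (−(77/50) + 1691/400) / (2·(5/8)) = 43/20 m/s
check:
braking lasts T_s = (43/20)/(4/5) = 2.6875 s
robot in T_r: 2.1500·0.0400 = 0.0860 m
robot covers 2.1500·2.6875 − ½·0.8000·2.6875² = 2.8891 m while stopping
person approaches 1.2000·(0.0400+2.6875) = 3.2730 m
C+Z_d+Z_r = 0.1500+0.0300+0.0500 = 0.2300 m
sum ≈ 0.0860+2.8891+3.2730+0.2300 ≈ 6.4781 m = S ✓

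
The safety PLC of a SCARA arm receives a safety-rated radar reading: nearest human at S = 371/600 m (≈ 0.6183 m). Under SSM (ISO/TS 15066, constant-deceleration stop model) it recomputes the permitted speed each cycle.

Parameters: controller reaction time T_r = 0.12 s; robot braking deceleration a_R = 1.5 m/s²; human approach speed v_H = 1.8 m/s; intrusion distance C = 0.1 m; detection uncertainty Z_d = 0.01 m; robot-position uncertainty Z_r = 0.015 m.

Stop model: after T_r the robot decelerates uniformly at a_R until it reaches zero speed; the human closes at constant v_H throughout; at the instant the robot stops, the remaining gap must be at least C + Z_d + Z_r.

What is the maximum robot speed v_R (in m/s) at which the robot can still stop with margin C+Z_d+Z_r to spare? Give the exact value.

v_R_max = 1/5 m/s = 0.2000 m/s

quadratic (1/3)·v² + (33/25)·v + (-104/375) = 0
  disc = (33/25)² − 4·(1/3)·(-104/375) = 11881/5625 ; √disc = 109/75
  v_R = (−(33/25) + 109/75) / (2·(1/3)) = 1/5 m/s
check:
T_s = v_R/a_R = (1/5)/(3/2) = 0.1333 s
robot in T_r: 0.2000·0.1200 = 0.0240 m
robot under decel: 0.2000²/(2·1.5000) = 0.0133 m
human closes 1.8000·0.2533 = 0.4560 m
residual clearance needed = 0.1000+0.0100+0.0150 = 0.1250 m
sum ≈ 0.0240+0.0133+0.4560+0.1250 ≈ 0.6183 m = S ✓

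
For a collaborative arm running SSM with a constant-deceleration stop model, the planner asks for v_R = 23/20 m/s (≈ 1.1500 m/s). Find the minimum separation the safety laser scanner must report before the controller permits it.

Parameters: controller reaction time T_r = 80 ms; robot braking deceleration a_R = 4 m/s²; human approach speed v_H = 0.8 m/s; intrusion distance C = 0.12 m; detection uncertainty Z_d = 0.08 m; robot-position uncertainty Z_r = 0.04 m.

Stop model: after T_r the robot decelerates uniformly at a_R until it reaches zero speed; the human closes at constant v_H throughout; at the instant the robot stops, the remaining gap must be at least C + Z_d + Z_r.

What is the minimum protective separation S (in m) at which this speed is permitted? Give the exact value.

S_min = 12661/16000 m = 0.7913 m

stop time T_s = (23/20)/4 = 0.2875 s
robot covers v_R·T_r = 1.1500·0.0800 = 0.0920 m before braking
robot covers 1.1500·0.2875 − ½·4.0000·0.2875² = 0.1653 m while stopping
human closes 0.8000·0.3675 = 0.2940 m
margins: 0.1200+0.0800+0.0400 = 0.2400 m
S_min ≈ 0.0920+0.1653+0.2940+0.2400  ⇒  S_min = 12661/16000 m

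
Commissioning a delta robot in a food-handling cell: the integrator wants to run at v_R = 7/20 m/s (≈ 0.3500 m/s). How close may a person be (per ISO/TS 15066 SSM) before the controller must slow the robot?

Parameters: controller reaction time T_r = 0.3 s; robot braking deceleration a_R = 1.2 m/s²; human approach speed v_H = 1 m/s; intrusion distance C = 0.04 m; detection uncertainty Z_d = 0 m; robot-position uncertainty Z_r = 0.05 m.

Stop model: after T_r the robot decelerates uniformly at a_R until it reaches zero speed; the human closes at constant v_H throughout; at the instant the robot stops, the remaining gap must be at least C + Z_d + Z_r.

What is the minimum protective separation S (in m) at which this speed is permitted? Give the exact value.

S_min = 4021/4800 m = 0.8377 m

stop time T_s = (7/20)/(6/5) = 0.2917 s
robot covers v_R·T_r = 0.3500·0.3000 = 0.1050 m before braking
robot under decel: 0.3500²/(2·1.2000) = 0.0510 m
human closes 1.0000·0.5917 = 0.5917 m
residual clearance needed = 0.0400+0.0000+0.0500 = 0.0900 m
S_min ≈ 0.1050+0.0510+0.5917+0.0900  ⇒  S_min = 4021/4800 m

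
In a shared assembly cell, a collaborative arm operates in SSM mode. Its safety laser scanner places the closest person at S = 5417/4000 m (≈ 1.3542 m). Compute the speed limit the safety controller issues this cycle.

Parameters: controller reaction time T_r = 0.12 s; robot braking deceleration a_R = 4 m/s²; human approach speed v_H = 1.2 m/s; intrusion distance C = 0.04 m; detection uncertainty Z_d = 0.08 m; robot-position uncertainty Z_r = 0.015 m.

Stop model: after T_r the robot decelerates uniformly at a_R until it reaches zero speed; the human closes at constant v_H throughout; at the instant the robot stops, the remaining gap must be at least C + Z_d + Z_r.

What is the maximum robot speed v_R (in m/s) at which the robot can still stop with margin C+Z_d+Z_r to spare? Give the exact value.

v_R_max = 17/10 m/s = 1.7000 m/s

quadratic (1/8)·v² + (21/50)·v + (-4301/4000) = 0
  disc = (21/50)² − 4·(1/8)·(-4301/4000) = 28561/40000 ; √disc = 169/200
  v_R = (−(21/50) + 169/200) / (2·(1/8)) = 17/10 m/s
check:
T_s = v_R/a_R = (17/10)/4 = 0.4250 s
robot in T_r: 1.7000·0.1200 = 0.2040 m
robot covers 1.7000·0.4250 − ½·4.0000·0.4250² = 0.3613 m while stopping
person approaches 1.2000·(0.1200+0.4250) = 0.6540 m
C+Z_d+Z_r = 0.0400+0.0800+0.0150 = 0.1350 m
sum ≈ 0.2040+0.3613+0.6540+0.1350 ≈ 1.3542 m = S ✓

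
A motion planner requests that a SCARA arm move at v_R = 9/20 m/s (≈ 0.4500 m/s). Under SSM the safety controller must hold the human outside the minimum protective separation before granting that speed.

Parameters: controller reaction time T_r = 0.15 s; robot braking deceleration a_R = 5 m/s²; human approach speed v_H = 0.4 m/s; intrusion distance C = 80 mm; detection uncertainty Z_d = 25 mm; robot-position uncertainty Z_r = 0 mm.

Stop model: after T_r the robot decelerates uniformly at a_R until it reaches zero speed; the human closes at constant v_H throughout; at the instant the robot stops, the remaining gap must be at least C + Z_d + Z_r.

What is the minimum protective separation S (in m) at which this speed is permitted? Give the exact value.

S_min = 231/800 m = 0.2888 m

T_s = v_R/a_R = (9/20)/5 = 0.0900 s
robot in T_r: 0.4500·0.1500 = 0.0675 m
robot covers 0.4500·0.0900 − ½·5.0000·0.0900² = 0.0203 m while stopping
human closes 0.4000·0.2400 = 0.0960 m
C+Z_d+Z_r = 0.0800+0.0250+0.0000 = 0.1050 m
S_min ≈ 0.0675+0.0203+0.0960+0.1050  ⇒  S_min = 231/800 m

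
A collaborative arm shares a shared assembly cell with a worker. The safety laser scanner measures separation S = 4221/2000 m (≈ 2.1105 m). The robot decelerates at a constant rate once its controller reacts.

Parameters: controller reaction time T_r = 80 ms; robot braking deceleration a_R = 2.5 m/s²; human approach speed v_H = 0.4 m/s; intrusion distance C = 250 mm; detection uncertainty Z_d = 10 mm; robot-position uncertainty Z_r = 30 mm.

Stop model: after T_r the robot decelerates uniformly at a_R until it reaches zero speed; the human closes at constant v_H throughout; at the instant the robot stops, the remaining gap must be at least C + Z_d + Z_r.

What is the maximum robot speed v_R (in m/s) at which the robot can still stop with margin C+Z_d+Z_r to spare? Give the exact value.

v_R_max = 49/20 m/s = 2.4500 m/s

at the boundary: (1/5)·v² + (6/25)·v + (-3577/2000) = 0
  disc = (6/25)² − 4·(1/5)·(-3577/2000) = 3721/2500 ; √disc = 61/50
  v_R = (−(6/25) + 61/50) / (2·(1/5)) = 49/20 m/s
check:
T_s = v_R/a_R = (49/20)/(5/2) = 0.9800 s
robot covers v_R·T_r = 2.4500·0.0800 = 0.1960 m before braking
braking distance = 2.4500²/(2·2.5000) = 1.2005 m
person approaches 0.4000·(0.0800+0.9800) = 0.4240 m
residual clearance needed = 0.2500+0.0100+0.0300 = 0.2900 m
sum ≈ 0.1960+1.2005+0.4240+0.2900 ≈ 2.1105 m = S ✓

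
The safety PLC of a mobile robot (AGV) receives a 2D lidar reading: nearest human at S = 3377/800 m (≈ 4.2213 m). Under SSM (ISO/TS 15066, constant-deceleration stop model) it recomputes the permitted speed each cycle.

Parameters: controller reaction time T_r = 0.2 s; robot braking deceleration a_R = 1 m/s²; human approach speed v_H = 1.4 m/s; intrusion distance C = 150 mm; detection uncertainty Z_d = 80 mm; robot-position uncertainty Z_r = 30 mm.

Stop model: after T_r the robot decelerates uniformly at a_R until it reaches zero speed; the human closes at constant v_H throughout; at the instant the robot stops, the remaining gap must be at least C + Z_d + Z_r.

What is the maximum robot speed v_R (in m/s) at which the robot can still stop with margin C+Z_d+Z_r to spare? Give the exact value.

v_R_max = 31/20 m/s = 1.5500 m/s

collect terms ⇒ (1/2)·v_R² + (8/5)·v_R + (-589/160) = 0
  disc = (8/5)² − 4·(1/2)·(-589/160) = 3969/400 ; √disc = 63/20
  v_R = (−(8/5) + 63/20) / (2·(1/2)) = 31/20 m/s
check:
stop time T_s = (31/20)/1 = 1.5500 s
robot covers v_R·T_r = 1.5500·0.2000 = 0.3100 m before braking
robot under decel: 1.5500²/(2·1.0000) = 1.2012 m
human closes 1.4000·1.7500 = 2.4500 m
residual clearance needed = 0.1500+0.0800+0.0300 = 0.2600 m
sum ≈ 0.3100+1.2012+2.4500+0.2600 ≈ 4.2213 m = S ✓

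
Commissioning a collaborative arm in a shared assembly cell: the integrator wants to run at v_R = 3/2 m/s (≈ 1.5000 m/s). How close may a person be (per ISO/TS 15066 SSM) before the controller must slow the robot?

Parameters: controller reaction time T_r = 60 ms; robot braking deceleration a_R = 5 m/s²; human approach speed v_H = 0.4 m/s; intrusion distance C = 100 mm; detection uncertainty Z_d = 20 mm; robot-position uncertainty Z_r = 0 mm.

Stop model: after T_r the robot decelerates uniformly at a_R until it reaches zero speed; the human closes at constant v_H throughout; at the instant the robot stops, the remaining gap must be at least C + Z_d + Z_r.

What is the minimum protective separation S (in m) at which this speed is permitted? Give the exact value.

S_min = 579/1000 m = 0.5790 m

braking lasts T_s = (3/2)/5 = 0.3000 s
robot covers v_R·T_r = 1.5000·0.0600 = 0.0900 m before braking
braking distance = 1.5000²/(2·5.0000) = 0.2250 m
human closes 0.4000·0.3600 = 0.1440 m
residual clearance needed = 0.1000+0.0200+0.0000 = 0.1200 m
S_min ≈ 0.0900+0.2250+0.1440+0.1200  ⇒  S_min = 579/1000 m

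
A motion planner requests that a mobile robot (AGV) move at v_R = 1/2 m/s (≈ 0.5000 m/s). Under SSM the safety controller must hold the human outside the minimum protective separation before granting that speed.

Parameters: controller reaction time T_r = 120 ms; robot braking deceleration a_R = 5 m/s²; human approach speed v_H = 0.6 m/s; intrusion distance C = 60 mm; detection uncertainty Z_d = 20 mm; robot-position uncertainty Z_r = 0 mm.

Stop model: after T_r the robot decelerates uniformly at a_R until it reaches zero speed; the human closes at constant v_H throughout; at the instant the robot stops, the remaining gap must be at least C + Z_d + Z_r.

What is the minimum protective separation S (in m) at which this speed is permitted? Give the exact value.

S_min = 297/1000 m = 0.2970 m

T_s = v_R/a_R = (1/2)/5 = 0.1000 s
reaction-phase robot travel = 0.5000·0.1200 = 0.0600 m
robot under decel: 0.5000²/(2·5.0000) = 0.0250 m
human over T_r+T_s: 0.6000·(0.1200+0.1000) = 0.1320 m
margins: 0.0600+0.0200+0.0000 = 0.0800 m
S_min ≈ 0.0600+0.0250+0.1320+0.0800  ⇒  S_min = 297/1000 m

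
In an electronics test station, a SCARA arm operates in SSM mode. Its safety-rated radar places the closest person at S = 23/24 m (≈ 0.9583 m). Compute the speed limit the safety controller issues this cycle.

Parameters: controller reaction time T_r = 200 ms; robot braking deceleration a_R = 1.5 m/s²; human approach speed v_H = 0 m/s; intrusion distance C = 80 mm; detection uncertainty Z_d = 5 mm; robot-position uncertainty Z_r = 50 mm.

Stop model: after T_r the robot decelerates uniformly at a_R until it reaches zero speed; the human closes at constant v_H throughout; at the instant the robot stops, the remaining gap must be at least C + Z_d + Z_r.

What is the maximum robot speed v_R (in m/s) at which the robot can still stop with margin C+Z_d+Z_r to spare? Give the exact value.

collect terms ⇒ (1/3)·v_R² + (1/5)·v_R + (-247/300) = 0
  disc = (1/5)² − 4·(1/3)·(-247/300) = 256/225 ; √disc = 16/15
  v_R = (−(1/5) + 16/15) / (2·(1/3)) = 13/10 m/s
check:
T_s = v_R/a_R = (13/10)/(3/2) = 0.8667 s
robot covers v_R·T_r = 1.3000·0.2000 = 0.2600 m before braking
robot under decel: 1.3000²/(2·1.5000) = 0.5633 m
human over T_r+T_s: 0.0000·(0.2000+0.8667) = 0.0000 m
margins: 0.0800+0.0050+0.0500 = 0.1350 m
sum ≈ 0.2600+0.5633+0.0000+0.1350 ≈ 0.9583 m = S ✓

v_R_max = 13/10 m/s = 1.3000 m/s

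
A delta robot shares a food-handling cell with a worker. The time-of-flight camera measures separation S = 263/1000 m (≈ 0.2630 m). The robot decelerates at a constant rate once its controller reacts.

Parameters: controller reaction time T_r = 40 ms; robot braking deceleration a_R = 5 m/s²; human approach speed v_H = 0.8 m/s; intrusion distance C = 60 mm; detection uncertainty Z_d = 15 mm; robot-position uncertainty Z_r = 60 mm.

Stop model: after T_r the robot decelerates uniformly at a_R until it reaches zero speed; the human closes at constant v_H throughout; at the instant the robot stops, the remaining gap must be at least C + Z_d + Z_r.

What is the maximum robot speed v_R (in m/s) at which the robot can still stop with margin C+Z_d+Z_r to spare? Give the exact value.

v_R_max = 2/5 m/s = 0.4000 m/s

quadratic (1/10)·v² + (1/5)·v + (-12/125) = 0
  disc = (1/5)² − 4·(1/10)·(-12/125) = 49/625 ; √disc = 7/25
  v_R = (−(1/5) + 7/25) / (2·(1/10)) = 2/5 m/s
check:
stop time T_s = (2/5)/5 = 0.0800 s
robot covers v_R·T_r = 0.4000·0.0400 = 0.0160 m before braking
braking distance = 0.4000²/(2·5.0000) = 0.0160 m
human closes 0.8000·0.1200 = 0.0960 m
residual clearance needed = 0.0600+0.0150+0.0600 = 0.1350 m
sum ≈ 0.0160+0.0160+0.0960+0.1350 ≈ 0.2630 m = S ✓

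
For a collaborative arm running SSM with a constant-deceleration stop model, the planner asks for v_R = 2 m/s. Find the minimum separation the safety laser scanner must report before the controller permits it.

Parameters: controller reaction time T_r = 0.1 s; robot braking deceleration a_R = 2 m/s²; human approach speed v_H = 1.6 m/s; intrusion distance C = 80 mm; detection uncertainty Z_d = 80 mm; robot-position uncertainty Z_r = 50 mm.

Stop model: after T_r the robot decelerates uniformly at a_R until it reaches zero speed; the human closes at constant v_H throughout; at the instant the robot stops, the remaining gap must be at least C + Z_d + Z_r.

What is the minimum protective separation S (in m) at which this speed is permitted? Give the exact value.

S_min = 317/100 m = 3.1700 m

stop time T_s = 2/2 = 1.0000 s
robot in T_r: 2.0000·0.1000 = 0.2000 m
braking distance = 2.0000²/(2·2.0000) = 1.0000 m
human closes 1.6000·1.1000 = 1.7600 m
margins: 0.0800+0.0800+0.0500 = 0.2100 m
S_min ≈ 0.2000+1.0000+1.7600+0.2100  ⇒  S_min = 317/100 m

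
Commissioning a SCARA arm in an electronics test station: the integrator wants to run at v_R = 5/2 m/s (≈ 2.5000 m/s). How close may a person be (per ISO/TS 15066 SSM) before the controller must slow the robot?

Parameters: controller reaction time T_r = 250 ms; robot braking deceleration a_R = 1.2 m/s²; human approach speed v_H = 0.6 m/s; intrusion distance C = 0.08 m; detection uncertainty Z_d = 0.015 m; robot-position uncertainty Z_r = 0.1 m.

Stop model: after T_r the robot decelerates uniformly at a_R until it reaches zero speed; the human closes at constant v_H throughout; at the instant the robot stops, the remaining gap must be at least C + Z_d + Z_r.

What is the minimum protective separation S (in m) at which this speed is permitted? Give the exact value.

S_min = 5789/1200 m = 4.8242 m

stop time T_s = (5/2)/(6/5) = 2.0833 s
reaction-phase robot travel = 2.5000·0.2500 = 0.6250 m
robot under decel: 2.5000²/(2·1.2000) = 2.6042 m
human closes 0.6000·2.3333 = 1.4000 m
margins: 0.0800+0.0150+0.1000 = 0.1950 m
S_min ≈ 0.6250+2.6042+1.4000+0.1950  ⇒  S_min = 5789/1200 m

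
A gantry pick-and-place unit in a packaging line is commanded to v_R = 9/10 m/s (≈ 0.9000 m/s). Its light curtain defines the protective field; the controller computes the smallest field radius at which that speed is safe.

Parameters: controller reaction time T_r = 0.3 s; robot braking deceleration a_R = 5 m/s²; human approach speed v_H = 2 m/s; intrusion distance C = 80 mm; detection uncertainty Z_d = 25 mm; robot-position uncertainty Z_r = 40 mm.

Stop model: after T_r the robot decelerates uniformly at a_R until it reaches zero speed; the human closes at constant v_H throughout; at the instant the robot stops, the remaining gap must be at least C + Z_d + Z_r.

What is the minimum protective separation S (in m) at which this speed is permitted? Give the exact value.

S_min = 182/125 m = 1.4560 m

T_s = v_R/a_R = (9/10)/5 = 0.1800 s
reaction-phase robot travel = 0.9000·0.3000 = 0.2700 m
robot under decel: 0.9000²/(2·5.0000) = 0.0810 m
human over T_r+T_s: 2.0000·(0.3000+0.1800) = 0.9600 m
margins: 0.0800+0.0250+0.0400 = 0.1450 m
S_min ≈ 0.2700+0.0810+0.9600+0.1450  ⇒  S_min = 182/125 m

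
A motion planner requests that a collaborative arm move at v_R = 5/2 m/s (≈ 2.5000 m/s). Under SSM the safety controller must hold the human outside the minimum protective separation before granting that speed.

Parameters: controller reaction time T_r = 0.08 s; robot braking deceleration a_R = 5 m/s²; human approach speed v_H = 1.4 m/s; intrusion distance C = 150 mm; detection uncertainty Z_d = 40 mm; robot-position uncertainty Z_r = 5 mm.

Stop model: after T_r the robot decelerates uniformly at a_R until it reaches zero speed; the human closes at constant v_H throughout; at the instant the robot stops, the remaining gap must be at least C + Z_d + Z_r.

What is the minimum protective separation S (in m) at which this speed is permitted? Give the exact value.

T_s = v_R/a_R = (5/2)/5 = 0.5000 s
robot covers v_R·T_r = 2.5000·0.0800 = 0.2000 m before braking
robot covers 2.5000·0.5000 − ½·5.0000·0.5000² = 0.6250 m while stopping
human closes 1.4000·0.5800 = 0.8120 m
margins: 0.1500+0.0400+0.0050 = 0.1950 m
S_min ≈ 0.2000+0.6250+0.8120+0.1950  ⇒  S_min = 229/125 m

S_min = 229/125 m = 1.8320 m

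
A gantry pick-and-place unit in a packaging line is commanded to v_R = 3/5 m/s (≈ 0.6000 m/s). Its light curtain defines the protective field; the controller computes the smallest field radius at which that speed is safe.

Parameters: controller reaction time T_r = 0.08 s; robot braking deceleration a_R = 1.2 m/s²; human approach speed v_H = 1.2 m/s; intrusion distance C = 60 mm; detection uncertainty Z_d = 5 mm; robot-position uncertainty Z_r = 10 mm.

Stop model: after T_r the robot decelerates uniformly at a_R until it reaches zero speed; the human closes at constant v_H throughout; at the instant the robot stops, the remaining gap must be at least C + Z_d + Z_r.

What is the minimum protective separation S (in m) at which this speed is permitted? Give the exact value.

S_min = 969/1000 m = 0.9690 m

T_s = v_R/a_R = (3/5)/(6/5) = 0.5000 s
robot in T_r: 0.6000·0.0800 = 0.0480 m
braking distance = 0.6000²/(2·1.2000) = 0.1500 m
human closes 1.2000·0.5800 = 0.6960 m
C+Z_d+Z_r = 0.0600+0.0050+0.0100 = 0.0750 m
S_min ≈ 0.0480+0.1500+0.6960+0.0750  ⇒  S_min = 969/1000 m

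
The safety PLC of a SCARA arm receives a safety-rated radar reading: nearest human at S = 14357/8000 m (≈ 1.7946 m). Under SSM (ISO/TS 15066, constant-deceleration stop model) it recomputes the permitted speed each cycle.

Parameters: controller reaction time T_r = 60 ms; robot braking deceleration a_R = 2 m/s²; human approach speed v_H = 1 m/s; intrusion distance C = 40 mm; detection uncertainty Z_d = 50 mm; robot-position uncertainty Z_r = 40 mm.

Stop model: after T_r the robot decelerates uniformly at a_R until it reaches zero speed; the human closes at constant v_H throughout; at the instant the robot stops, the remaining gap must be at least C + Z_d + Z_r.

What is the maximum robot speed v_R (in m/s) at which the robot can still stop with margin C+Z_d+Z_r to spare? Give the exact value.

v_R_max = 33/20 m/s = 1.6500 m/s

quadratic (1/4)·v² + (14/25)·v + (-12837/8000) = 0
  disc = (14/25)² − 4·(1/4)·(-12837/8000) = 76729/40000 ; √disc = 277/200
  v_R = (−(14/25) + 277/200) / (2·(1/4)) = 33/20 m/s
check:
stop time T_s = (33/20)/2 = 0.8250 s
robot in T_r: 1.6500·0.0600 = 0.0990 m
braking distance = 1.6500²/(2·2.0000) = 0.6806 m
human closes 1.0000·0.8850 = 0.8850 m
C+Z_d+Z_r = 0.0400+0.0500+0.0400 = 0.1300 m
sum ≈ 0.0990+0.6806+0.8850+0.1300 ≈ 1.7946 m = S ✓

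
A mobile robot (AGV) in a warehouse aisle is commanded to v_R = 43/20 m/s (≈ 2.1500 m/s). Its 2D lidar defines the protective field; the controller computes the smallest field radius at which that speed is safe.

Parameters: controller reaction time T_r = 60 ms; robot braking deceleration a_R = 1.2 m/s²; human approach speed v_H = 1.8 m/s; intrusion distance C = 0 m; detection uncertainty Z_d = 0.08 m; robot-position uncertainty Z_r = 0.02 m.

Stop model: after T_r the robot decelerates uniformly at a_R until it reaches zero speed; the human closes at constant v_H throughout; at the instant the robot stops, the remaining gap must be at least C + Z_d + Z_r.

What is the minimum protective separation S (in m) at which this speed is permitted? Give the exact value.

S_min = 131713/24000 m = 5.4880 m

T_s = v_R/a_R = (43/20)/(6/5) = 1.7917 s
robot covers v_R·T_r = 2.1500·0.0600 = 0.1290 m before braking
robot covers 2.1500·1.7917 − ½·1.2000·1.7917² = 1.9260 m while stopping
human over T_r+T_s: 1.8000·(0.0600+1.7917) = 3.3330 m
residual clearance needed = 0.0000+0.0800+0.0200 = 0.1000 m
S_min ≈ 0.1290+1.9260+3.3330+0.1000  ⇒  S_min = 131713/24000 m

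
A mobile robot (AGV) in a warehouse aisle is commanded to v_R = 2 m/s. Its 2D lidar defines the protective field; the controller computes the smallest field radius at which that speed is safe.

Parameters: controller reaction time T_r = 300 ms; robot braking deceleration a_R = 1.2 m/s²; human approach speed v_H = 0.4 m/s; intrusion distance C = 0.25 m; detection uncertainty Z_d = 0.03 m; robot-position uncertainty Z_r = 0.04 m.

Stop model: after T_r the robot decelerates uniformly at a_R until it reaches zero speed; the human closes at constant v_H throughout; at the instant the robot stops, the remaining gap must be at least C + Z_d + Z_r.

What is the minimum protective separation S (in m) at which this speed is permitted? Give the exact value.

stop time T_s = 2/(6/5) = 1.6667 s
robot in T_r: 2.0000·0.3000 = 0.6000 m
robot under decel: 2.0000²/(2·1.2000) = 1.6667 m
human closes 0.4000·1.9667 = 0.7867 m
residual clearance needed = 0.2500+0.0300+0.0400 = 0.3200 m
S_min ≈ 0.6000+1.6667+0.7867+0.3200  ⇒  S_min = 253/75 m

S_min = 253/75 m = 3.3733 m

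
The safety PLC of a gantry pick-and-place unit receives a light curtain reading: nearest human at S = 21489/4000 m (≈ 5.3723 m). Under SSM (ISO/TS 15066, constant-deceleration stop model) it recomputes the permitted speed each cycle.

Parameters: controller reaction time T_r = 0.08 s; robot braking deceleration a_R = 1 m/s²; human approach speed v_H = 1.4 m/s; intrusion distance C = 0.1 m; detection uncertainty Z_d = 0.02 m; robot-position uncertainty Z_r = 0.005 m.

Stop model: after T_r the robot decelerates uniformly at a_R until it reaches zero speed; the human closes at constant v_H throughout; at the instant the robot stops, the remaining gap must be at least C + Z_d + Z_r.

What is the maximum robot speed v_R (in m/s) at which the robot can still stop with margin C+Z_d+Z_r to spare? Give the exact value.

quadratic (1/2)·v² + (37/25)·v + (-20541/4000) = 0
  disc = (37/25)² − 4·(1/2)·(-20541/4000) = 124609/10000 ; √disc = 353/100
  v_R = (−(37/25) + 353/100) / (2·(1/2)) = 41/20 m/s
check:
stop time T_s = (41/20)/1 = 2.0500 s
robot covers v_R·T_r = 2.0500·0.0800 = 0.1640 m before braking
robot covers 2.0500·2.0500 − ½·1.0000·2.0500² = 2.1012 m while stopping
person approaches 1.4000·(0.0800+2.0500) = 2.9820 m
residual clearance needed = 0.1000+0.0200+0.0050 = 0.1250 m
sum ≈ 0.1640+2.1012+2.9820+0.1250 ≈ 5.3723 m = S ✓

v_R_max = 41/20 m/s = 2.0500 m/s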